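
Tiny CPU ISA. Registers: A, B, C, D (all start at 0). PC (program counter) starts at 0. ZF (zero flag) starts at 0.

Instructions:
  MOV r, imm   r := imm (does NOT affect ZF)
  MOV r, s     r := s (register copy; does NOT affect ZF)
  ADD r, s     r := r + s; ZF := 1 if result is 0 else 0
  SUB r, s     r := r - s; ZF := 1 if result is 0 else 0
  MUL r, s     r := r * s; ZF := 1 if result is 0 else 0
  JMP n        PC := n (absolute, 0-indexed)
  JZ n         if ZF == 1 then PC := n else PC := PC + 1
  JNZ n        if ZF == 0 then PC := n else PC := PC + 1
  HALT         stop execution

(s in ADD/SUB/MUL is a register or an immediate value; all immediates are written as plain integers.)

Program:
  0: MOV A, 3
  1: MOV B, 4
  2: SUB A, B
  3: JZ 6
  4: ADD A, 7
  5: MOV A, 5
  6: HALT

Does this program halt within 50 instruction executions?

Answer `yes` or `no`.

Step 1: PC=0 exec 'MOV A, 3'. After: A=3 B=0 C=0 D=0 ZF=0 PC=1
Step 2: PC=1 exec 'MOV B, 4'. After: A=3 B=4 C=0 D=0 ZF=0 PC=2
Step 3: PC=2 exec 'SUB A, B'. After: A=-1 B=4 C=0 D=0 ZF=0 PC=3
Step 4: PC=3 exec 'JZ 6'. After: A=-1 B=4 C=0 D=0 ZF=0 PC=4
Step 5: PC=4 exec 'ADD A, 7'. After: A=6 B=4 C=0 D=0 ZF=0 PC=5
Step 6: PC=5 exec 'MOV A, 5'. After: A=5 B=4 C=0 D=0 ZF=0 PC=6
Step 7: PC=6 exec 'HALT'. After: A=5 B=4 C=0 D=0 ZF=0 PC=6 HALTED

Answer: yes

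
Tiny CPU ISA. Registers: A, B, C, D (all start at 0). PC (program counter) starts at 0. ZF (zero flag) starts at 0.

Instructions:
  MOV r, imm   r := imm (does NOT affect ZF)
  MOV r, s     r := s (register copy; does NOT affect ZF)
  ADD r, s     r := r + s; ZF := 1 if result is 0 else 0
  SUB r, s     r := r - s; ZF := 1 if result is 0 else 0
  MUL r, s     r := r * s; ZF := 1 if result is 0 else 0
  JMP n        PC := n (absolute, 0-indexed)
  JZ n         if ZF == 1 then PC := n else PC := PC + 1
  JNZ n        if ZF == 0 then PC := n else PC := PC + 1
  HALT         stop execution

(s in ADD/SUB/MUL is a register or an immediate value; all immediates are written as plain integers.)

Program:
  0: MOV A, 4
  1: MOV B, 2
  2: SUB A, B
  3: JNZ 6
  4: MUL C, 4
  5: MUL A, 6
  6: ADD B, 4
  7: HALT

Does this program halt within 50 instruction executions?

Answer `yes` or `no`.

Step 1: PC=0 exec 'MOV A, 4'. After: A=4 B=0 C=0 D=0 ZF=0 PC=1
Step 2: PC=1 exec 'MOV B, 2'. After: A=4 B=2 C=0 D=0 ZF=0 PC=2
Step 3: PC=2 exec 'SUB A, B'. After: A=2 B=2 C=0 D=0 ZF=0 PC=3
Step 4: PC=3 exec 'JNZ 6'. After: A=2 B=2 C=0 D=0 ZF=0 PC=6
Step 5: PC=6 exec 'ADD B, 4'. After: A=2 B=6 C=0 D=0 ZF=0 PC=7
Step 6: PC=7 exec 'HALT'. After: A=2 B=6 C=0 D=0 ZF=0 PC=7 HALTED

Answer: yes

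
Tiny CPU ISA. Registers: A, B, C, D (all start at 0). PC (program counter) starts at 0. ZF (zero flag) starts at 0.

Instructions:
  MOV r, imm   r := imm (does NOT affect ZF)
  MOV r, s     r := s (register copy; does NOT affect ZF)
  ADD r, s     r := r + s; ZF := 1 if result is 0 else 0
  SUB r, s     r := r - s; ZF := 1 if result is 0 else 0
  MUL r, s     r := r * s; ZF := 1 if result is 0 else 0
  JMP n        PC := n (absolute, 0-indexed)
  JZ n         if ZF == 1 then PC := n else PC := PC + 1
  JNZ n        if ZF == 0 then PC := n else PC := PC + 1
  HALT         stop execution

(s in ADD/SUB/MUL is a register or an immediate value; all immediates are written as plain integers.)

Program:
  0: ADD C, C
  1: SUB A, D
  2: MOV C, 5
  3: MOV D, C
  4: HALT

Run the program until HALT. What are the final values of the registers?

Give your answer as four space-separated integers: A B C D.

Answer: 0 0 5 5

Derivation:
Step 1: PC=0 exec 'ADD C, C'. After: A=0 B=0 C=0 D=0 ZF=1 PC=1
Step 2: PC=1 exec 'SUB A, D'. After: A=0 B=0 C=0 D=0 ZF=1 PC=2
Step 3: PC=2 exec 'MOV C, 5'. After: A=0 B=0 C=5 D=0 ZF=1 PC=3
Step 4: PC=3 exec 'MOV D, C'. After: A=0 B=0 C=5 D=5 ZF=1 PC=4
Step 5: PC=4 exec 'HALT'. After: A=0 B=0 C=5 D=5 ZF=1 PC=4 HALTED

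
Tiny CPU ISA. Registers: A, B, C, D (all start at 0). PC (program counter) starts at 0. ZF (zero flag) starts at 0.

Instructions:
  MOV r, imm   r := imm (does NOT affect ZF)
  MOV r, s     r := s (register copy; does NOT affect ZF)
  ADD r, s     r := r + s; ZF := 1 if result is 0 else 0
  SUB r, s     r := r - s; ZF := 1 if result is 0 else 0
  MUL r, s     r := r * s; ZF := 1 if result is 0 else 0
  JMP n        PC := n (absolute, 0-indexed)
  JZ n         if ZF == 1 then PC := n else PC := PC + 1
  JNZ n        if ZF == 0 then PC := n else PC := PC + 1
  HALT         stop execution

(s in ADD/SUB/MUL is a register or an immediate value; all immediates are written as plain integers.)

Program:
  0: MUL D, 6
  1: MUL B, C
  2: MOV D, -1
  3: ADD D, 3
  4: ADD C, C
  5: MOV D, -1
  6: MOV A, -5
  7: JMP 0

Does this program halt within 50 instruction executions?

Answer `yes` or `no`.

Answer: no

Derivation:
Step 1: PC=0 exec 'MUL D, 6'. After: A=0 B=0 C=0 D=0 ZF=1 PC=1
Step 2: PC=1 exec 'MUL B, C'. After: A=0 B=0 C=0 D=0 ZF=1 PC=2
Step 3: PC=2 exec 'MOV D, -1'. After: A=0 B=0 C=0 D=-1 ZF=1 PC=3
Step 4: PC=3 exec 'ADD D, 3'. After: A=0 B=0 C=0 D=2 ZF=0 PC=4
Step 5: PC=4 exec 'ADD C, C'. After: A=0 B=0 C=0 D=2 ZF=1 PC=5
Step 6: PC=5 exec 'MOV D, -1'. After: A=0 B=0 C=0 D=-1 ZF=1 PC=6
Step 7: PC=6 exec 'MOV A, -5'. After: A=-5 B=0 C=0 D=-1 ZF=1 PC=7
Step 8: PC=7 exec 'JMP 0'. After: A=-5 B=0 C=0 D=-1 ZF=1 PC=0
Step 9: PC=0 exec 'MUL D, 6'. After: A=-5 B=0 C=0 D=-6 ZF=0 PC=1
Step 10: PC=1 exec 'MUL B, C'. After: A=-5 B=0 C=0 D=-6 ZF=1 PC=2
Step 11: PC=2 exec 'MOV D, -1'. After: A=-5 B=0 C=0 D=-1 ZF=1 PC=3
Step 12: PC=3 exec 'ADD D, 3'. After: A=-5 B=0 C=0 D=2 ZF=0 PC=4
Step 13: PC=4 exec 'ADD C, C'. After: A=-5 B=0 C=0 D=2 ZF=1 PC=5
Step 14: PC=5 exec 'MOV D, -1'. After: A=-5 B=0 C=0 D=-1 ZF=1 PC=6
Step 15: PC=6 exec 'MOV A, -5'. After: A=-5 B=0 C=0 D=-1 ZF=1 PC=7
State after step 15 equals state after step 7: the program is in a cycle of length 8 and will never halt.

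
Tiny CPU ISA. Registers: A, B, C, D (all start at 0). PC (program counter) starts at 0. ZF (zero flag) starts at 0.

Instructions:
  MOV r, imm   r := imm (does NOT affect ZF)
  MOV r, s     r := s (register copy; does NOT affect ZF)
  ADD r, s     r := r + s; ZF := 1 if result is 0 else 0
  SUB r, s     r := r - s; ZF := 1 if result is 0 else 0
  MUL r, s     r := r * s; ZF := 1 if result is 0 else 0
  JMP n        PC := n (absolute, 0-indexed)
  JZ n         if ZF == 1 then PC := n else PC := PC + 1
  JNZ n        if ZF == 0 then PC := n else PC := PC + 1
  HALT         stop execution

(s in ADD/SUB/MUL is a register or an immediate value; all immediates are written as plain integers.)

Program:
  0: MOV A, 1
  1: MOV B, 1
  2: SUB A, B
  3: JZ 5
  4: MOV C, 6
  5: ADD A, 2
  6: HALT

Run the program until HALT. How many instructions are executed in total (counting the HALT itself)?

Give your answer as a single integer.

Step 1: PC=0 exec 'MOV A, 1'. After: A=1 B=0 C=0 D=0 ZF=0 PC=1
Step 2: PC=1 exec 'MOV B, 1'. After: A=1 B=1 C=0 D=0 ZF=0 PC=2
Step 3: PC=2 exec 'SUB A, B'. After: A=0 B=1 C=0 D=0 ZF=1 PC=3
Step 4: PC=3 exec 'JZ 5'. After: A=0 B=1 C=0 D=0 ZF=1 PC=5
Step 5: PC=5 exec 'ADD A, 2'. After: A=2 B=1 C=0 D=0 ZF=0 PC=6
Step 6: PC=6 exec 'HALT'. After: A=2 B=1 C=0 D=0 ZF=0 PC=6 HALTED
Total instructions executed: 6

Answer: 6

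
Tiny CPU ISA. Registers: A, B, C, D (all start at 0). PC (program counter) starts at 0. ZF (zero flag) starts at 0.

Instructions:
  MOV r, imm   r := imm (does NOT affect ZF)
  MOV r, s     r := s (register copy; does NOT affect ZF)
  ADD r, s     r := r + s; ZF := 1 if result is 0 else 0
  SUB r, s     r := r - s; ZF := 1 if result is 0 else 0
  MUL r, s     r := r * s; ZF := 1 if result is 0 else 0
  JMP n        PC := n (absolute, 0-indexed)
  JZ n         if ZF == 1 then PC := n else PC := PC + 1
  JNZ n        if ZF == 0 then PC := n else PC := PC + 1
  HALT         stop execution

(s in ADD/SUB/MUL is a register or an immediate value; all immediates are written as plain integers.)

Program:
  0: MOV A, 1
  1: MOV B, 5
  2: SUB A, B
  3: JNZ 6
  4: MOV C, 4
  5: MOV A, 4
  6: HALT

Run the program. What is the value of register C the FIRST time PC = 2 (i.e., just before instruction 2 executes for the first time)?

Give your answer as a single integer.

Step 1: PC=0 exec 'MOV A, 1'. After: A=1 B=0 C=0 D=0 ZF=0 PC=1
Step 2: PC=1 exec 'MOV B, 5'. After: A=1 B=5 C=0 D=0 ZF=0 PC=2
First time PC=2: C=0

0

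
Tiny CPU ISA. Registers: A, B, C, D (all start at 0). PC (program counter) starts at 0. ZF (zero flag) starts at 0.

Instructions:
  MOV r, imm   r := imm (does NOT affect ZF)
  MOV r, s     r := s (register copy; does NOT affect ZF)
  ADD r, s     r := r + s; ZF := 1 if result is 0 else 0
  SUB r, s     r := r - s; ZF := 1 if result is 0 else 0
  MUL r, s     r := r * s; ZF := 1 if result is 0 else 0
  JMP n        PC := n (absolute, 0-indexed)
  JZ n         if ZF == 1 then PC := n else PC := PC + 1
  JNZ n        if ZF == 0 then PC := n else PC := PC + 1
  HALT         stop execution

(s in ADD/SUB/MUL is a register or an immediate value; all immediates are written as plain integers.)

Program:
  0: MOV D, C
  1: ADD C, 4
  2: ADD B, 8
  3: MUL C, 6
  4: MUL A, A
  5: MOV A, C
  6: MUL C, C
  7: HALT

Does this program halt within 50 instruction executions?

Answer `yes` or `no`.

Step 1: PC=0 exec 'MOV D, C'. After: A=0 B=0 C=0 D=0 ZF=0 PC=1
Step 2: PC=1 exec 'ADD C, 4'. After: A=0 B=0 C=4 D=0 ZF=0 PC=2
Step 3: PC=2 exec 'ADD B, 8'. After: A=0 B=8 C=4 D=0 ZF=0 PC=3
Step 4: PC=3 exec 'MUL C, 6'. After: A=0 B=8 C=24 D=0 ZF=0 PC=4
Step 5: PC=4 exec 'MUL A, A'. After: A=0 B=8 C=24 D=0 ZF=1 PC=5
Step 6: PC=5 exec 'MOV A, C'. After: A=24 B=8 C=24 D=0 ZF=1 PC=6
Step 7: PC=6 exec 'MUL C, C'. After: A=24 B=8 C=576 D=0 ZF=0 PC=7
Step 8: PC=7 exec 'HALT'. After: A=24 B=8 C=576 D=0 ZF=0 PC=7 HALTED

Answer: yes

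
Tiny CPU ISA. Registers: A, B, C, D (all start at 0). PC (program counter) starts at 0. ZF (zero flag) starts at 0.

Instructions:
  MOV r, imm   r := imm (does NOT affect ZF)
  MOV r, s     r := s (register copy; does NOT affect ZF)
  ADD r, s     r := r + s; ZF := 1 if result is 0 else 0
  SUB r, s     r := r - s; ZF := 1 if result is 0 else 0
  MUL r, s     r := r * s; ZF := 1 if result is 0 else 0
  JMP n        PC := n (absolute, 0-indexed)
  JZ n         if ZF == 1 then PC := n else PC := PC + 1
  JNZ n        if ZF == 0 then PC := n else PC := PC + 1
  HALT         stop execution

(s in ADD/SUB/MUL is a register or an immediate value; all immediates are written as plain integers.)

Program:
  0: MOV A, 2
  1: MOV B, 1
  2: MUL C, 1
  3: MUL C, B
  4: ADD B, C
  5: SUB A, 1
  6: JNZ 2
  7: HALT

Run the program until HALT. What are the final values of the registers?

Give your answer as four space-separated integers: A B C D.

Answer: 0 1 0 0

Derivation:
Step 1: PC=0 exec 'MOV A, 2'. After: A=2 B=0 C=0 D=0 ZF=0 PC=1
Step 2: PC=1 exec 'MOV B, 1'. After: A=2 B=1 C=0 D=0 ZF=0 PC=2
Step 3: PC=2 exec 'MUL C, 1'. After: A=2 B=1 C=0 D=0 ZF=1 PC=3
Step 4: PC=3 exec 'MUL C, B'. After: A=2 B=1 C=0 D=0 ZF=1 PC=4
Step 5: PC=4 exec 'ADD B, C'. After: A=2 B=1 C=0 D=0 ZF=0 PC=5
Step 6: PC=5 exec 'SUB A, 1'. After: A=1 B=1 C=0 D=0 ZF=0 PC=6
Step 7: PC=6 exec 'JNZ 2'. After: A=1 B=1 C=0 D=0 ZF=0 PC=2
Step 8: PC=2 exec 'MUL C, 1'. After: A=1 B=1 C=0 D=0 ZF=1 PC=3
Step 9: PC=3 exec 'MUL C, B'. After: A=1 B=1 C=0 D=0 ZF=1 PC=4
Step 10: PC=4 exec 'ADD B, C'. After: A=1 B=1 C=0 D=0 ZF=0 PC=5
Step 11: PC=5 exec 'SUB A, 1'. After: A=0 B=1 C=0 D=0 ZF=1 PC=6
Step 12: PC=6 exec 'JNZ 2'. After: A=0 B=1 C=0 D=0 ZF=1 PC=7
Step 13: PC=7 exec 'HALT'. After: A=0 B=1 C=0 D=0 ZF=1 PC=7 HALTED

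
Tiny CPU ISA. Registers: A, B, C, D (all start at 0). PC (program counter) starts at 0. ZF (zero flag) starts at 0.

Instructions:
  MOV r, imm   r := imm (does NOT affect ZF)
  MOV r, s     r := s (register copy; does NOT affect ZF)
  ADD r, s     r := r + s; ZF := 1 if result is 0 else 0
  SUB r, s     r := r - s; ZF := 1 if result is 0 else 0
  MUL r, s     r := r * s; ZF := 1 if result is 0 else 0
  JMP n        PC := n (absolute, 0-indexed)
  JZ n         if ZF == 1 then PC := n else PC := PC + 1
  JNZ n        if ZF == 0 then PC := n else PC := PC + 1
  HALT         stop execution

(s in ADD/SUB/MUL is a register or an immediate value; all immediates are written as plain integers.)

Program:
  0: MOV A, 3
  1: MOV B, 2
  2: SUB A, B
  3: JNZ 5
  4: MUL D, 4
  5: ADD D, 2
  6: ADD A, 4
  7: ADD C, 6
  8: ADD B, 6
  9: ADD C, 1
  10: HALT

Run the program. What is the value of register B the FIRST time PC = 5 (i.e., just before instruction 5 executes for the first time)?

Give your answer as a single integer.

Step 1: PC=0 exec 'MOV A, 3'. After: A=3 B=0 C=0 D=0 ZF=0 PC=1
Step 2: PC=1 exec 'MOV B, 2'. After: A=3 B=2 C=0 D=0 ZF=0 PC=2
Step 3: PC=2 exec 'SUB A, B'. After: A=1 B=2 C=0 D=0 ZF=0 PC=3
Step 4: PC=3 exec 'JNZ 5'. After: A=1 B=2 C=0 D=0 ZF=0 PC=5
First time PC=5: B=2

2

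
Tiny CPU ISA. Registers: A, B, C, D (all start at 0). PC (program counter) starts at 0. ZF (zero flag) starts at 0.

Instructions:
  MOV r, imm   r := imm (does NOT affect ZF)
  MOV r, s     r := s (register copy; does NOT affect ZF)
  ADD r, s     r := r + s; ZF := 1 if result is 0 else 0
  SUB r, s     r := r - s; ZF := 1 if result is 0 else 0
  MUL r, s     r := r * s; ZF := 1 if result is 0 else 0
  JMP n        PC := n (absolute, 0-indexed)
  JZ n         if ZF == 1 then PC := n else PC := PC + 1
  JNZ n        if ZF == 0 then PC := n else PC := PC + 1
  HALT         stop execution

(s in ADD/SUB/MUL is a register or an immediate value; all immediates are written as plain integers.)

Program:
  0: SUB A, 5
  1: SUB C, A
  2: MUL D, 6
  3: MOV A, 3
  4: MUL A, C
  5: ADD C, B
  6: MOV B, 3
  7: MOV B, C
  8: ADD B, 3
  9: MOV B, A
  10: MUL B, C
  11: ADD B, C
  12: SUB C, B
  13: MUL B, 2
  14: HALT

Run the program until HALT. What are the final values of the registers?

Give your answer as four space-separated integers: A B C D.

Step 1: PC=0 exec 'SUB A, 5'. After: A=-5 B=0 C=0 D=0 ZF=0 PC=1
Step 2: PC=1 exec 'SUB C, A'. After: A=-5 B=0 C=5 D=0 ZF=0 PC=2
Step 3: PC=2 exec 'MUL D, 6'. After: A=-5 B=0 C=5 D=0 ZF=1 PC=3
Step 4: PC=3 exec 'MOV A, 3'. After: A=3 B=0 C=5 D=0 ZF=1 PC=4
Step 5: PC=4 exec 'MUL A, C'. After: A=15 B=0 C=5 D=0 ZF=0 PC=5
Step 6: PC=5 exec 'ADD C, B'. After: A=15 B=0 C=5 D=0 ZF=0 PC=6
Step 7: PC=6 exec 'MOV B, 3'. After: A=15 B=3 C=5 D=0 ZF=0 PC=7
Step 8: PC=7 exec 'MOV B, C'. After: A=15 B=5 C=5 D=0 ZF=0 PC=8
Step 9: PC=8 exec 'ADD B, 3'. After: A=15 B=8 C=5 D=0 ZF=0 PC=9
Step 10: PC=9 exec 'MOV B, A'. After: A=15 B=15 C=5 D=0 ZF=0 PC=10
Step 11: PC=10 exec 'MUL B, C'. After: A=15 B=75 C=5 D=0 ZF=0 PC=11
Step 12: PC=11 exec 'ADD B, C'. After: A=15 B=80 C=5 D=0 ZF=0 PC=12
Step 13: PC=12 exec 'SUB C, B'. After: A=15 B=80 C=-75 D=0 ZF=0 PC=13
Step 14: PC=13 exec 'MUL B, 2'. After: A=15 B=160 C=-75 D=0 ZF=0 PC=14
Step 15: PC=14 exec 'HALT'. After: A=15 B=160 C=-75 D=0 ZF=0 PC=14 HALTED

Answer: 15 160 -75 0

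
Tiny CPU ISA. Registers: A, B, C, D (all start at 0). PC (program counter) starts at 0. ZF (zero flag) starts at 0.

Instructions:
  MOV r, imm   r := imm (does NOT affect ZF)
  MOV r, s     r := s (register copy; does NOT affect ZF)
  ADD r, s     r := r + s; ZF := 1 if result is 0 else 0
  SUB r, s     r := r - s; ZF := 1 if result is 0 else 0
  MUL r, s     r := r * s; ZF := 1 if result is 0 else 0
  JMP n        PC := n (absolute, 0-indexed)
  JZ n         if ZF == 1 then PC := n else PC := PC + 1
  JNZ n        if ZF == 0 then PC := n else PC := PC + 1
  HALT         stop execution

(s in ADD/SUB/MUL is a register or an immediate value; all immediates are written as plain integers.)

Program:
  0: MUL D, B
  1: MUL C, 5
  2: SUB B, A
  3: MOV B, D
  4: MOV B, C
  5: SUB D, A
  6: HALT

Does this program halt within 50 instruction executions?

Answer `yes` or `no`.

Answer: yes

Derivation:
Step 1: PC=0 exec 'MUL D, B'. After: A=0 B=0 C=0 D=0 ZF=1 PC=1
Step 2: PC=1 exec 'MUL C, 5'. After: A=0 B=0 C=0 D=0 ZF=1 PC=2
Step 3: PC=2 exec 'SUB B, A'. After: A=0 B=0 C=0 D=0 ZF=1 PC=3
Step 4: PC=3 exec 'MOV B, D'. After: A=0 B=0 C=0 D=0 ZF=1 PC=4
Step 5: PC=4 exec 'MOV B, C'. After: A=0 B=0 C=0 D=0 ZF=1 PC=5
Step 6: PC=5 exec 'SUB D, A'. After: A=0 B=0 C=0 D=0 ZF=1 PC=6
Step 7: PC=6 exec 'HALT'. After: A=0 B=0 C=0 D=0 ZF=1 PC=6 HALTED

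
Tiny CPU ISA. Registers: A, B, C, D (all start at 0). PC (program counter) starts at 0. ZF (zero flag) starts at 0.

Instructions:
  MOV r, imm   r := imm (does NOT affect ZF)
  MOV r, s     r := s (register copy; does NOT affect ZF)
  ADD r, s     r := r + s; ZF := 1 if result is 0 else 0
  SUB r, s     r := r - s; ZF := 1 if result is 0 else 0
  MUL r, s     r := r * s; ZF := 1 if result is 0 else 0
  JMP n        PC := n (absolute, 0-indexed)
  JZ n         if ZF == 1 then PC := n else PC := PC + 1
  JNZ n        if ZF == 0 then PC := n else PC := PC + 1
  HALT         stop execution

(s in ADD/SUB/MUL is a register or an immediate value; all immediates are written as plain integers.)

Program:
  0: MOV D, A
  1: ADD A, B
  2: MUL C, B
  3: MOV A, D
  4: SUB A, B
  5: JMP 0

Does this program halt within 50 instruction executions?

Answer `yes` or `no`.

Step 1: PC=0 exec 'MOV D, A'. After: A=0 B=0 C=0 D=0 ZF=0 PC=1
Step 2: PC=1 exec 'ADD A, B'. After: A=0 B=0 C=0 D=0 ZF=1 PC=2
Step 3: PC=2 exec 'MUL C, B'. After: A=0 B=0 C=0 D=0 ZF=1 PC=3
Step 4: PC=3 exec 'MOV A, D'. After: A=0 B=0 C=0 D=0 ZF=1 PC=4
Step 5: PC=4 exec 'SUB A, B'. After: A=0 B=0 C=0 D=0 ZF=1 PC=5
Step 6: PC=5 exec 'JMP 0'. After: A=0 B=0 C=0 D=0 ZF=1 PC=0
Step 7: PC=0 exec 'MOV D, A'. After: A=0 B=0 C=0 D=0 ZF=1 PC=1
Step 8: PC=1 exec 'ADD A, B'. After: A=0 B=0 C=0 D=0 ZF=1 PC=2
State after step 8 equals state after step 2: the program is in a cycle of length 6 and will never halt.

Answer: no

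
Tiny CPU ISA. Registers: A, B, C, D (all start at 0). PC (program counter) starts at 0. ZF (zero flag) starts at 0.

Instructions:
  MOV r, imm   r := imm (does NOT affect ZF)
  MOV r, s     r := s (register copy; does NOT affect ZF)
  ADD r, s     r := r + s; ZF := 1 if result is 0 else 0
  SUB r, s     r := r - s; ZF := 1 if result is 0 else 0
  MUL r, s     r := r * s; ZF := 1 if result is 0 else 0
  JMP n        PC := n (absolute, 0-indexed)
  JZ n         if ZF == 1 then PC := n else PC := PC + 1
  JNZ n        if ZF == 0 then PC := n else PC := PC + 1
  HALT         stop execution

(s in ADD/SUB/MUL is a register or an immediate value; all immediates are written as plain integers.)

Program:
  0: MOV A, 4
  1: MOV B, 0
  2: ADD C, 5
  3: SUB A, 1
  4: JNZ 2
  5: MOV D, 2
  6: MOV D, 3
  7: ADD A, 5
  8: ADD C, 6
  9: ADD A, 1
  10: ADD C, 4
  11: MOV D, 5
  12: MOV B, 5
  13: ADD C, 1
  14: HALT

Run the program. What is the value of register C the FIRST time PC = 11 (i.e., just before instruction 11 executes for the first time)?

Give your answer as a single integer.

Step 1: PC=0 exec 'MOV A, 4'. After: A=4 B=0 C=0 D=0 ZF=0 PC=1
Step 2: PC=1 exec 'MOV B, 0'. After: A=4 B=0 C=0 D=0 ZF=0 PC=2
Step 3: PC=2 exec 'ADD C, 5'. After: A=4 B=0 C=5 D=0 ZF=0 PC=3
Step 4: PC=3 exec 'SUB A, 1'. After: A=3 B=0 C=5 D=0 ZF=0 PC=4
Step 5: PC=4 exec 'JNZ 2'. After: A=3 B=0 C=5 D=0 ZF=0 PC=2
Step 6: PC=2 exec 'ADD C, 5'. After: A=3 B=0 C=10 D=0 ZF=0 PC=3
Step 7: PC=3 exec 'SUB A, 1'. After: A=2 B=0 C=10 D=0 ZF=0 PC=4
Step 8: PC=4 exec 'JNZ 2'. After: A=2 B=0 C=10 D=0 ZF=0 PC=2
Step 9: PC=2 exec 'ADD C, 5'. After: A=2 B=0 C=15 D=0 ZF=0 PC=3
Step 10: PC=3 exec 'SUB A, 1'. After: A=1 B=0 C=15 D=0 ZF=0 PC=4
Step 11: PC=4 exec 'JNZ 2'. After: A=1 B=0 C=15 D=0 ZF=0 PC=2
Step 12: PC=2 exec 'ADD C, 5'. After: A=1 B=0 C=20 D=0 ZF=0 PC=3
Step 13: PC=3 exec 'SUB A, 1'. After: A=0 B=0 C=20 D=0 ZF=1 PC=4
Step 14: PC=4 exec 'JNZ 2'. After: A=0 B=0 C=20 D=0 ZF=1 PC=5
Step 15: PC=5 exec 'MOV D, 2'. After: A=0 B=0 C=20 D=2 ZF=1 PC=6
Step 16: PC=6 exec 'MOV D, 3'. After: A=0 B=0 C=20 D=3 ZF=1 PC=7
Step 17: PC=7 exec 'ADD A, 5'. After: A=5 B=0 C=20 D=3 ZF=0 PC=8
Step 18: PC=8 exec 'ADD C, 6'. After: A=5 B=0 C=26 D=3 ZF=0 PC=9
Step 19: PC=9 exec 'ADD A, 1'. After: A=6 B=0 C=26 D=3 ZF=0 PC=10
Step 20: PC=10 exec 'ADD C, 4'. After: A=6 B=0 C=30 D=3 ZF=0 PC=11
First time PC=11: C=30

30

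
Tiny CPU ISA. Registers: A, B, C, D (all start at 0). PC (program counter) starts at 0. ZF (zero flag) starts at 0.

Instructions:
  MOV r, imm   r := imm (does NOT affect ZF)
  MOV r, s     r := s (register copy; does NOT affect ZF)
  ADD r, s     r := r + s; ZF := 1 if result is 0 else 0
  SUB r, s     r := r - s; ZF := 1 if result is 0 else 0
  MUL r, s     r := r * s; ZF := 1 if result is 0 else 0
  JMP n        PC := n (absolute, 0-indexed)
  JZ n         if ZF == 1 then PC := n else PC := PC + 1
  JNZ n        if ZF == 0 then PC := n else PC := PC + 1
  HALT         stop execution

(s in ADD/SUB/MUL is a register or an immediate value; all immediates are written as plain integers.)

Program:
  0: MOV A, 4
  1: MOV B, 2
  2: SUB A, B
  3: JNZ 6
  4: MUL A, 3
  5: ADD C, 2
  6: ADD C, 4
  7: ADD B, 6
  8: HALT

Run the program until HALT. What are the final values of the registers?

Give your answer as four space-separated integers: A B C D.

Answer: 2 8 4 0

Derivation:
Step 1: PC=0 exec 'MOV A, 4'. After: A=4 B=0 C=0 D=0 ZF=0 PC=1
Step 2: PC=1 exec 'MOV B, 2'. After: A=4 B=2 C=0 D=0 ZF=0 PC=2
Step 3: PC=2 exec 'SUB A, B'. After: A=2 B=2 C=0 D=0 ZF=0 PC=3
Step 4: PC=3 exec 'JNZ 6'. After: A=2 B=2 C=0 D=0 ZF=0 PC=6
Step 5: PC=6 exec 'ADD C, 4'. After: A=2 B=2 C=4 D=0 ZF=0 PC=7
Step 6: PC=7 exec 'ADD B, 6'. After: A=2 B=8 C=4 D=0 ZF=0 PC=8
Step 7: PC=8 exec 'HALT'. After: A=2 B=8 C=4 D=0 ZF=0 PC=8 HALTED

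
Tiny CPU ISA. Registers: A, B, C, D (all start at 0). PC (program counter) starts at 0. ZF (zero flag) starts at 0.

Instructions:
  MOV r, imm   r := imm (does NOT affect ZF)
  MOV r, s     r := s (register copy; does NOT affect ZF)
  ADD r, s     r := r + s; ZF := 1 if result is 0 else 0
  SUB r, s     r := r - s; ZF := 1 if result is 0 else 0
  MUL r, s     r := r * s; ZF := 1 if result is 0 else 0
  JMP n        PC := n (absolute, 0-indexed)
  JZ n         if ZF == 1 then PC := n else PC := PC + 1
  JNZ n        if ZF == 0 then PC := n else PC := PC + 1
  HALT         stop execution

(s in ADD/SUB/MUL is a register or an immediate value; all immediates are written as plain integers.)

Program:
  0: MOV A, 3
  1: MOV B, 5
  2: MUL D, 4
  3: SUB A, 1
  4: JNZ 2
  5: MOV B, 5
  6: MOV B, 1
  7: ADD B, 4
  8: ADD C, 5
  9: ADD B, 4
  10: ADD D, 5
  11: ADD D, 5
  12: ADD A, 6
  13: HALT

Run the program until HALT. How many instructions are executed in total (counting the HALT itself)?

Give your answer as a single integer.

Answer: 20

Derivation:
Step 1: PC=0 exec 'MOV A, 3'. After: A=3 B=0 C=0 D=0 ZF=0 PC=1
Step 2: PC=1 exec 'MOV B, 5'. After: A=3 B=5 C=0 D=0 ZF=0 PC=2
Step 3: PC=2 exec 'MUL D, 4'. After: A=3 B=5 C=0 D=0 ZF=1 PC=3
Step 4: PC=3 exec 'SUB A, 1'. After: A=2 B=5 C=0 D=0 ZF=0 PC=4
Step 5: PC=4 exec 'JNZ 2'. After: A=2 B=5 C=0 D=0 ZF=0 PC=2
Step 6: PC=2 exec 'MUL D, 4'. After: A=2 B=5 C=0 D=0 ZF=1 PC=3
Step 7: PC=3 exec 'SUB A, 1'. After: A=1 B=5 C=0 D=0 ZF=0 PC=4
Step 8: PC=4 exec 'JNZ 2'. After: A=1 B=5 C=0 D=0 ZF=0 PC=2
Step 9: PC=2 exec 'MUL D, 4'. After: A=1 B=5 C=0 D=0 ZF=1 PC=3
Step 10: PC=3 exec 'SUB A, 1'. After: A=0 B=5 C=0 D=0 ZF=1 PC=4
Step 11: PC=4 exec 'JNZ 2'. After: A=0 B=5 C=0 D=0 ZF=1 PC=5
Step 12: PC=5 exec 'MOV B, 5'. After: A=0 B=5 C=0 D=0 ZF=1 PC=6
Step 13: PC=6 exec 'MOV B, 1'. After: A=0 B=1 C=0 D=0 ZF=1 PC=7
Step 14: PC=7 exec 'ADD B, 4'. After: A=0 B=5 C=0 D=0 ZF=0 PC=8
Step 15: PC=8 exec 'ADD C, 5'. After: A=0 B=5 C=5 D=0 ZF=0 PC=9
Step 16: PC=9 exec 'ADD B, 4'. After: A=0 B=9 C=5 D=0 ZF=0 PC=10
Step 17: PC=10 exec 'ADD D, 5'. After: A=0 B=9 C=5 D=5 ZF=0 PC=11
Step 18: PC=11 exec 'ADD D, 5'. After: A=0 B=9 C=5 D=10 ZF=0 PC=12
Step 19: PC=12 exec 'ADD A, 6'. After: A=6 B=9 C=5 D=10 ZF=0 PC=13
Step 20: PC=13 exec 'HALT'. After: A=6 B=9 C=5 D=10 ZF=0 PC=13 HALTED
Total instructions executed: 20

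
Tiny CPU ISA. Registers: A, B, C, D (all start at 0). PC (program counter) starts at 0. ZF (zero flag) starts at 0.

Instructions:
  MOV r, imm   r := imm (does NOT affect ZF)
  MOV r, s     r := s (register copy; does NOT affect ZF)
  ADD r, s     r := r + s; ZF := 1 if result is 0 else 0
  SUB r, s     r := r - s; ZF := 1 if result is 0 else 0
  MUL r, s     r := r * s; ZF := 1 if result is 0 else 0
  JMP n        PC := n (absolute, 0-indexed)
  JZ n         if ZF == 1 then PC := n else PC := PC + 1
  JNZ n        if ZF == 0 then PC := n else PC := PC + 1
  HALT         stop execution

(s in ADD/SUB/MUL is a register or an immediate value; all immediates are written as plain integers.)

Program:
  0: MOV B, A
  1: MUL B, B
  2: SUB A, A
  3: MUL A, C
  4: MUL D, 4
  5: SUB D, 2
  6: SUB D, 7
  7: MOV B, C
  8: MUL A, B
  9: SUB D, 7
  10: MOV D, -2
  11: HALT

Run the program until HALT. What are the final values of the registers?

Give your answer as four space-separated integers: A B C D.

Step 1: PC=0 exec 'MOV B, A'. After: A=0 B=0 C=0 D=0 ZF=0 PC=1
Step 2: PC=1 exec 'MUL B, B'. After: A=0 B=0 C=0 D=0 ZF=1 PC=2
Step 3: PC=2 exec 'SUB A, A'. After: A=0 B=0 C=0 D=0 ZF=1 PC=3
Step 4: PC=3 exec 'MUL A, C'. After: A=0 B=0 C=0 D=0 ZF=1 PC=4
Step 5: PC=4 exec 'MUL D, 4'. After: A=0 B=0 C=0 D=0 ZF=1 PC=5
Step 6: PC=5 exec 'SUB D, 2'. After: A=0 B=0 C=0 D=-2 ZF=0 PC=6
Step 7: PC=6 exec 'SUB D, 7'. After: A=0 B=0 C=0 D=-9 ZF=0 PC=7
Step 8: PC=7 exec 'MOV B, C'. After: A=0 B=0 C=0 D=-9 ZF=0 PC=8
Step 9: PC=8 exec 'MUL A, B'. After: A=0 B=0 C=0 D=-9 ZF=1 PC=9
Step 10: PC=9 exec 'SUB D, 7'. After: A=0 B=0 C=0 D=-16 ZF=0 PC=10
Step 11: PC=10 exec 'MOV D, -2'. After: A=0 B=0 C=0 D=-2 ZF=0 PC=11
Step 12: PC=11 exec 'HALT'. After: A=0 B=0 C=0 D=-2 ZF=0 PC=11 HALTED

Answer: 0 0 0 -2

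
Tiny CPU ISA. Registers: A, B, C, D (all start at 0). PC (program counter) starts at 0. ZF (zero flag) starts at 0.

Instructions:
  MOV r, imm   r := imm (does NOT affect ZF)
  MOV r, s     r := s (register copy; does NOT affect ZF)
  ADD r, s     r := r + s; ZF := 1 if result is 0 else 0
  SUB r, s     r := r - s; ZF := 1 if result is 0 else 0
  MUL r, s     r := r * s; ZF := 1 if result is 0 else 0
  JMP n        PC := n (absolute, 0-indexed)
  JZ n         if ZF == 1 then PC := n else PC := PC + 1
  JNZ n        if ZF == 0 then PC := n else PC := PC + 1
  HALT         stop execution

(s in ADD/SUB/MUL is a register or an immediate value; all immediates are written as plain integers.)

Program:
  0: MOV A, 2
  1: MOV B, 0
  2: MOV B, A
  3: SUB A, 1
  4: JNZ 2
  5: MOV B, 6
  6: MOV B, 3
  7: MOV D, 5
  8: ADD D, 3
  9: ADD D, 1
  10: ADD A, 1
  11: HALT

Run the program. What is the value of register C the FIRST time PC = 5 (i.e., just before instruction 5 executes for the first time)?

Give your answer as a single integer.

Step 1: PC=0 exec 'MOV A, 2'. After: A=2 B=0 C=0 D=0 ZF=0 PC=1
Step 2: PC=1 exec 'MOV B, 0'. After: A=2 B=0 C=0 D=0 ZF=0 PC=2
Step 3: PC=2 exec 'MOV B, A'. After: A=2 B=2 C=0 D=0 ZF=0 PC=3
Step 4: PC=3 exec 'SUB A, 1'. After: A=1 B=2 C=0 D=0 ZF=0 PC=4
Step 5: PC=4 exec 'JNZ 2'. After: A=1 B=2 C=0 D=0 ZF=0 PC=2
Step 6: PC=2 exec 'MOV B, A'. After: A=1 B=1 C=0 D=0 ZF=0 PC=3
Step 7: PC=3 exec 'SUB A, 1'. After: A=0 B=1 C=0 D=0 ZF=1 PC=4
Step 8: PC=4 exec 'JNZ 2'. After: A=0 B=1 C=0 D=0 ZF=1 PC=5
First time PC=5: C=0

0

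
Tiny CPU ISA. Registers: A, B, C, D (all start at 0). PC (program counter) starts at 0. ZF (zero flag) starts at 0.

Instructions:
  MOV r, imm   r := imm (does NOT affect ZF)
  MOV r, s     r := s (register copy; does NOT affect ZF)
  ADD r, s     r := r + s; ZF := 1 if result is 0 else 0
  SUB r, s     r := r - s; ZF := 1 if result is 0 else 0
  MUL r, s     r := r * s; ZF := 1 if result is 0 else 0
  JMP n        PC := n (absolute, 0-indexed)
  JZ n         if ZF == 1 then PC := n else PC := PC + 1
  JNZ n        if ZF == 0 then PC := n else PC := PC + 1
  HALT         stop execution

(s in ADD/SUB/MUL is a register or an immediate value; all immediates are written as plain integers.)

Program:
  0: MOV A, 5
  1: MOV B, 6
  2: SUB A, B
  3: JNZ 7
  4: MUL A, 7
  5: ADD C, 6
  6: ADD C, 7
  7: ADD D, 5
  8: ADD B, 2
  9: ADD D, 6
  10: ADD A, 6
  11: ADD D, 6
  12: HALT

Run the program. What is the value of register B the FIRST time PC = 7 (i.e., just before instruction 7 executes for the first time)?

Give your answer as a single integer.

Step 1: PC=0 exec 'MOV A, 5'. After: A=5 B=0 C=0 D=0 ZF=0 PC=1
Step 2: PC=1 exec 'MOV B, 6'. After: A=5 B=6 C=0 D=0 ZF=0 PC=2
Step 3: PC=2 exec 'SUB A, B'. After: A=-1 B=6 C=0 D=0 ZF=0 PC=3
Step 4: PC=3 exec 'JNZ 7'. After: A=-1 B=6 C=0 D=0 ZF=0 PC=7
First time PC=7: B=6

6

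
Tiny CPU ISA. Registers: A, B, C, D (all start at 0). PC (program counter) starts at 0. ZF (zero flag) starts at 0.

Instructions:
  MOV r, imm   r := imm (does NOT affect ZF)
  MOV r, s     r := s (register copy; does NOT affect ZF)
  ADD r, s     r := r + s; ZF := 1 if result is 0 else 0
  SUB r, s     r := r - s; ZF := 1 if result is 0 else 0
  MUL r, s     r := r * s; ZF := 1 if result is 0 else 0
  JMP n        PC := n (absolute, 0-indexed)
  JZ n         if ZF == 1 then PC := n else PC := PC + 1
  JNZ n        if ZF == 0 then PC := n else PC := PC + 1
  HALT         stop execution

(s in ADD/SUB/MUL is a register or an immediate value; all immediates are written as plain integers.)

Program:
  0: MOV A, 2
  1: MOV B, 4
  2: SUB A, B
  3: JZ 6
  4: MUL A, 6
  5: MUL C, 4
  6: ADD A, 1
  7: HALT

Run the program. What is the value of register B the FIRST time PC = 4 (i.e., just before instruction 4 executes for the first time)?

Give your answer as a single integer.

Step 1: PC=0 exec 'MOV A, 2'. After: A=2 B=0 C=0 D=0 ZF=0 PC=1
Step 2: PC=1 exec 'MOV B, 4'. After: A=2 B=4 C=0 D=0 ZF=0 PC=2
Step 3: PC=2 exec 'SUB A, B'. After: A=-2 B=4 C=0 D=0 ZF=0 PC=3
Step 4: PC=3 exec 'JZ 6'. After: A=-2 B=4 C=0 D=0 ZF=0 PC=4
First time PC=4: B=4

4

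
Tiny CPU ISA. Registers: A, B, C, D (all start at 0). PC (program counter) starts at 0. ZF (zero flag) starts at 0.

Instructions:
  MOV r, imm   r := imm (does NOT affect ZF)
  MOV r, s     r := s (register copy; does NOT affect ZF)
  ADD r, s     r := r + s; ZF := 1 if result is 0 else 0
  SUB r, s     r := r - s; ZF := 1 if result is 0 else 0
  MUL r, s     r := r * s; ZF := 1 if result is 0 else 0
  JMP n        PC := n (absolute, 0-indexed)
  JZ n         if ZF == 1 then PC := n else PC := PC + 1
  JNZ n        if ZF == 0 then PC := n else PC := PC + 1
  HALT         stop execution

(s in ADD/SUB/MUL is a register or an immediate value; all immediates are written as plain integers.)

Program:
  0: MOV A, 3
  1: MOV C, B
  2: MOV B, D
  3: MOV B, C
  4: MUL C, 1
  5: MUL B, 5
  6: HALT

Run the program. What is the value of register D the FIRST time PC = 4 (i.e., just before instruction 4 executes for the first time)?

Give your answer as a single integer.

Step 1: PC=0 exec 'MOV A, 3'. After: A=3 B=0 C=0 D=0 ZF=0 PC=1
Step 2: PC=1 exec 'MOV C, B'. After: A=3 B=0 C=0 D=0 ZF=0 PC=2
Step 3: PC=2 exec 'MOV B, D'. After: A=3 B=0 C=0 D=0 ZF=0 PC=3
Step 4: PC=3 exec 'MOV B, C'. After: A=3 B=0 C=0 D=0 ZF=0 PC=4
First time PC=4: D=0

0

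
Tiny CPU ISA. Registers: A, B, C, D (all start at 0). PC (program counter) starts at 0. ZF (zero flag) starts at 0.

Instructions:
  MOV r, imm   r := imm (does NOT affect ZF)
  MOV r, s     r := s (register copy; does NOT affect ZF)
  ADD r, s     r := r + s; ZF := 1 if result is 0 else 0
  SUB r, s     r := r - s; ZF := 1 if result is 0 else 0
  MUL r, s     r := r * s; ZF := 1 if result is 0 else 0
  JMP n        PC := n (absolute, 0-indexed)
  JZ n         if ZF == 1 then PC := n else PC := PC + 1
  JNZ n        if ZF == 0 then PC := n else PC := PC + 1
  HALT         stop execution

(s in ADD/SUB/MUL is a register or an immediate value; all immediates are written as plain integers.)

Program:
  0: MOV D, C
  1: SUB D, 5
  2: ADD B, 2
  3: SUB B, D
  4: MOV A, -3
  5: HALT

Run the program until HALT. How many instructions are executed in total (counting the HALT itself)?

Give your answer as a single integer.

Answer: 6

Derivation:
Step 1: PC=0 exec 'MOV D, C'. After: A=0 B=0 C=0 D=0 ZF=0 PC=1
Step 2: PC=1 exec 'SUB D, 5'. After: A=0 B=0 C=0 D=-5 ZF=0 PC=2
Step 3: PC=2 exec 'ADD B, 2'. After: A=0 B=2 C=0 D=-5 ZF=0 PC=3
Step 4: PC=3 exec 'SUB B, D'. After: A=0 B=7 C=0 D=-5 ZF=0 PC=4
Step 5: PC=4 exec 'MOV A, -3'. After: A=-3 B=7 C=0 D=-5 ZF=0 PC=5
Step 6: PC=5 exec 'HALT'. After: A=-3 B=7 C=0 D=-5 ZF=0 PC=5 HALTED
Total instructions executed: 6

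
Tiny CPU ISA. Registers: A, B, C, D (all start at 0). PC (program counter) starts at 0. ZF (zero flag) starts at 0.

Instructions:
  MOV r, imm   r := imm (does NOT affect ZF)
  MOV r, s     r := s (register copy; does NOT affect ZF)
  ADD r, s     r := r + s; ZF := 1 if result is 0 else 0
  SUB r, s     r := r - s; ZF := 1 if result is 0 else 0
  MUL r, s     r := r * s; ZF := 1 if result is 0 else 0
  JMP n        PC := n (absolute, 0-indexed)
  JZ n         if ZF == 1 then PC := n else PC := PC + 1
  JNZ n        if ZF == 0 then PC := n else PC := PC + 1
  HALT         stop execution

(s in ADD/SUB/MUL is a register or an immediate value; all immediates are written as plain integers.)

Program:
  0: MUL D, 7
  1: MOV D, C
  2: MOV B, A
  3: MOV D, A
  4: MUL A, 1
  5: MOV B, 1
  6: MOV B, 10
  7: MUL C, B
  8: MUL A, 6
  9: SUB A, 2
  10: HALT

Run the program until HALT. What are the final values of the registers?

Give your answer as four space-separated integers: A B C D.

Answer: -2 10 0 0

Derivation:
Step 1: PC=0 exec 'MUL D, 7'. After: A=0 B=0 C=0 D=0 ZF=1 PC=1
Step 2: PC=1 exec 'MOV D, C'. After: A=0 B=0 C=0 D=0 ZF=1 PC=2
Step 3: PC=2 exec 'MOV B, A'. After: A=0 B=0 C=0 D=0 ZF=1 PC=3
Step 4: PC=3 exec 'MOV D, A'. After: A=0 B=0 C=0 D=0 ZF=1 PC=4
Step 5: PC=4 exec 'MUL A, 1'. After: A=0 B=0 C=0 D=0 ZF=1 PC=5
Step 6: PC=5 exec 'MOV B, 1'. After: A=0 B=1 C=0 D=0 ZF=1 PC=6
Step 7: PC=6 exec 'MOV B, 10'. After: A=0 B=10 C=0 D=0 ZF=1 PC=7
Step 8: PC=7 exec 'MUL C, B'. After: A=0 B=10 C=0 D=0 ZF=1 PC=8
Step 9: PC=8 exec 'MUL A, 6'. After: A=0 B=10 C=0 D=0 ZF=1 PC=9
Step 10: PC=9 exec 'SUB A, 2'. After: A=-2 B=10 C=0 D=0 ZF=0 PC=10
Step 11: PC=10 exec 'HALT'. After: A=-2 B=10 C=0 D=0 ZF=0 PC=10 HALTED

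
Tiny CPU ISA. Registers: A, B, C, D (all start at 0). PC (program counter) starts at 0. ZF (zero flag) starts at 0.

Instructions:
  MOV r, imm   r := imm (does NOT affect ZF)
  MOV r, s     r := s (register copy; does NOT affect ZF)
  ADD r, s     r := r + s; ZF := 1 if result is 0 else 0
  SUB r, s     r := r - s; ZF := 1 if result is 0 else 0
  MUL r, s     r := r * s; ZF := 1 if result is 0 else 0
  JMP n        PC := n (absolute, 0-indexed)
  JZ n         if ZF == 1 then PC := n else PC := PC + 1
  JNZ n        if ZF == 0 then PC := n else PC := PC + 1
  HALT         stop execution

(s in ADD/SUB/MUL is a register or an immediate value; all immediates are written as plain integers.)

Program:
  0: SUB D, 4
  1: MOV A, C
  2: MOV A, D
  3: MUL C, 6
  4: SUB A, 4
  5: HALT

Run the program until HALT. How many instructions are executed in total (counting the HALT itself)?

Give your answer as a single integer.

Answer: 6

Derivation:
Step 1: PC=0 exec 'SUB D, 4'. After: A=0 B=0 C=0 D=-4 ZF=0 PC=1
Step 2: PC=1 exec 'MOV A, C'. After: A=0 B=0 C=0 D=-4 ZF=0 PC=2
Step 3: PC=2 exec 'MOV A, D'. After: A=-4 B=0 C=0 D=-4 ZF=0 PC=3
Step 4: PC=3 exec 'MUL C, 6'. After: A=-4 B=0 C=0 D=-4 ZF=1 PC=4
Step 5: PC=4 exec 'SUB A, 4'. After: A=-8 B=0 C=0 D=-4 ZF=0 PC=5
Step 6: PC=5 exec 'HALT'. After: A=-8 B=0 C=0 D=-4 ZF=0 PC=5 HALTED
Total instructions executed: 6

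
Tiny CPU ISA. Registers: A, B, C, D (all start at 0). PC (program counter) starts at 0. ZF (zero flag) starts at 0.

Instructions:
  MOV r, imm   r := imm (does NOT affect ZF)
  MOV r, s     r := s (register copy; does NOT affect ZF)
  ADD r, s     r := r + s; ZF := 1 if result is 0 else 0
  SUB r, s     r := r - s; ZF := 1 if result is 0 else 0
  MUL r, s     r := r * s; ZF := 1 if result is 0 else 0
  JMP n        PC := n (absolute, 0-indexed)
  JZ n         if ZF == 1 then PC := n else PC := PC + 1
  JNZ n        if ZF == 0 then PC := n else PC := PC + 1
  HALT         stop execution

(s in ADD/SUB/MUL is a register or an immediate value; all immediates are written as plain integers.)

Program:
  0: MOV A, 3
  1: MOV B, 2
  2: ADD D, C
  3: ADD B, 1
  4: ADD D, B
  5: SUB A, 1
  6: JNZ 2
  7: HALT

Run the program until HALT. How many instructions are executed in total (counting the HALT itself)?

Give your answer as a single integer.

Step 1: PC=0 exec 'MOV A, 3'. After: A=3 B=0 C=0 D=0 ZF=0 PC=1
Step 2: PC=1 exec 'MOV B, 2'. After: A=3 B=2 C=0 D=0 ZF=0 PC=2
Step 3: PC=2 exec 'ADD D, C'. After: A=3 B=2 C=0 D=0 ZF=1 PC=3
Step 4: PC=3 exec 'ADD B, 1'. After: A=3 B=3 C=0 D=0 ZF=0 PC=4
Step 5: PC=4 exec 'ADD D, B'. After: A=3 B=3 C=0 D=3 ZF=0 PC=5
Step 6: PC=5 exec 'SUB A, 1'. After: A=2 B=3 C=0 D=3 ZF=0 PC=6
Step 7: PC=6 exec 'JNZ 2'. After: A=2 B=3 C=0 D=3 ZF=0 PC=2
Step 8: PC=2 exec 'ADD D, C'. After: A=2 B=3 C=0 D=3 ZF=0 PC=3
Step 9: PC=3 exec 'ADD B, 1'. After: A=2 B=4 C=0 D=3 ZF=0 PC=4
Step 10: PC=4 exec 'ADD D, B'. After: A=2 B=4 C=0 D=7 ZF=0 PC=5
Step 11: PC=5 exec 'SUB A, 1'. After: A=1 B=4 C=0 D=7 ZF=0 PC=6
Step 12: PC=6 exec 'JNZ 2'. After: A=1 B=4 C=0 D=7 ZF=0 PC=2
Step 13: PC=2 exec 'ADD D, C'. After: A=1 B=4 C=0 D=7 ZF=0 PC=3
Step 14: PC=3 exec 'ADD B, 1'. After: A=1 B=5 C=0 D=7 ZF=0 PC=4
Step 15: PC=4 exec 'ADD D, B'. After: A=1 B=5 C=0 D=12 ZF=0 PC=5
Step 16: PC=5 exec 'SUB A, 1'. After: A=0 B=5 C=0 D=12 ZF=1 PC=6
Step 17: PC=6 exec 'JNZ 2'. After: A=0 B=5 C=0 D=12 ZF=1 PC=7
Step 18: PC=7 exec 'HALT'. After: A=0 B=5 C=0 D=12 ZF=1 PC=7 HALTED
Total instructions executed: 18

Answer: 18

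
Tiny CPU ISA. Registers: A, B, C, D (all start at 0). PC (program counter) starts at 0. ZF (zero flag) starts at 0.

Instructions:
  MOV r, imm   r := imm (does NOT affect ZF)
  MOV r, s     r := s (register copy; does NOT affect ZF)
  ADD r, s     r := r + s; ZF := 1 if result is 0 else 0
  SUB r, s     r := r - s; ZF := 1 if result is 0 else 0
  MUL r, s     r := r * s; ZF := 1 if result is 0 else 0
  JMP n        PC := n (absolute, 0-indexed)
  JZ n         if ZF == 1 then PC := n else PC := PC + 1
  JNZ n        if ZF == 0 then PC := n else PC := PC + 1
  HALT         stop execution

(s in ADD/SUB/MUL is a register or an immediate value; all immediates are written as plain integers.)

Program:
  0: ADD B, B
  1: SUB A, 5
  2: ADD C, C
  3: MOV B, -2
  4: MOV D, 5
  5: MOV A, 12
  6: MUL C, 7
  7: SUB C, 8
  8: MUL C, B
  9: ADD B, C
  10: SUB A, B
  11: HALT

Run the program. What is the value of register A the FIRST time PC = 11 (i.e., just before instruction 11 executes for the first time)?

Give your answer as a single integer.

Step 1: PC=0 exec 'ADD B, B'. After: A=0 B=0 C=0 D=0 ZF=1 PC=1
Step 2: PC=1 exec 'SUB A, 5'. After: A=-5 B=0 C=0 D=0 ZF=0 PC=2
Step 3: PC=2 exec 'ADD C, C'. After: A=-5 B=0 C=0 D=0 ZF=1 PC=3
Step 4: PC=3 exec 'MOV B, -2'. After: A=-5 B=-2 C=0 D=0 ZF=1 PC=4
Step 5: PC=4 exec 'MOV D, 5'. After: A=-5 B=-2 C=0 D=5 ZF=1 PC=5
Step 6: PC=5 exec 'MOV A, 12'. After: A=12 B=-2 C=0 D=5 ZF=1 PC=6
Step 7: PC=6 exec 'MUL C, 7'. After: A=12 B=-2 C=0 D=5 ZF=1 PC=7
Step 8: PC=7 exec 'SUB C, 8'. After: A=12 B=-2 C=-8 D=5 ZF=0 PC=8
Step 9: PC=8 exec 'MUL C, B'. After: A=12 B=-2 C=16 D=5 ZF=0 PC=9
Step 10: PC=9 exec 'ADD B, C'. After: A=12 B=14 C=16 D=5 ZF=0 PC=10
Step 11: PC=10 exec 'SUB A, B'. After: A=-2 B=14 C=16 D=5 ZF=0 PC=11
First time PC=11: A=-2

-2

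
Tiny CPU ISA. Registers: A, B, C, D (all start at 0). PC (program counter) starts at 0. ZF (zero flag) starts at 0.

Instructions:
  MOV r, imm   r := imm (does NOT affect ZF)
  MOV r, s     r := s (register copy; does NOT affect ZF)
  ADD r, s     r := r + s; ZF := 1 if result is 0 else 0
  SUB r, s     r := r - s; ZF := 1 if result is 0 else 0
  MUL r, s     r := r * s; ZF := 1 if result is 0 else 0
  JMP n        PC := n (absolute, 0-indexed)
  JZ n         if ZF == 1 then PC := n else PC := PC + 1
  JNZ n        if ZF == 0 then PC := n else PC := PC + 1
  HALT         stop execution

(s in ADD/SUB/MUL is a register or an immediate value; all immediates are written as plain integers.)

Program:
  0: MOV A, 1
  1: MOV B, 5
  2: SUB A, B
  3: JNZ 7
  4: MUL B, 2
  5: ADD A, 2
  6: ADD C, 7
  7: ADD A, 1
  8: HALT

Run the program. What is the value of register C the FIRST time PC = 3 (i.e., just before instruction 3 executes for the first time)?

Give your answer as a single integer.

Step 1: PC=0 exec 'MOV A, 1'. After: A=1 B=0 C=0 D=0 ZF=0 PC=1
Step 2: PC=1 exec 'MOV B, 5'. After: A=1 B=5 C=0 D=0 ZF=0 PC=2
Step 3: PC=2 exec 'SUB A, B'. After: A=-4 B=5 C=0 D=0 ZF=0 PC=3
First time PC=3: C=0

0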